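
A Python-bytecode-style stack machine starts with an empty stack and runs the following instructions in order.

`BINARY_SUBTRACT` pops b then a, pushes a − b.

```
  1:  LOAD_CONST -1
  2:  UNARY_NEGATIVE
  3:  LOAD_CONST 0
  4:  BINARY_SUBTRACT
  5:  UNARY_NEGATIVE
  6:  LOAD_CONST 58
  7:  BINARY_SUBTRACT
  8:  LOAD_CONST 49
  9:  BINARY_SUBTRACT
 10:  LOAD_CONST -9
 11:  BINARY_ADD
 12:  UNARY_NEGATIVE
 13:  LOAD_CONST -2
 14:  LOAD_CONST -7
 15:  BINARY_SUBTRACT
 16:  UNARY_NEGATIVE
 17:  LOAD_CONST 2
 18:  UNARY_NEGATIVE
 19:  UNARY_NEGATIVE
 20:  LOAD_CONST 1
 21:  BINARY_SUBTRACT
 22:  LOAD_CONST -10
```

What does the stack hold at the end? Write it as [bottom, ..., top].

LOAD_CONST -1   -> [-1]
UNARY_NEGATIVE  -> [1]
LOAD_CONST 0    -> [1, 0]
BINARY_SUBTRACT -> [1]
UNARY_NEGATIVE  -> [-1]
LOAD_CONST 58   -> [-1, 58]
BINARY_SUBTRACT -> [-59]
LOAD_CONST 49   -> [-59, 49]
BINARY_SUBTRACT -> [-108]
LOAD_CONST -9   -> [-108, -9]
BINARY_ADD      -> [-117]
UNARY_NEGATIVE  -> [117]
LOAD_CONST -2   -> [117, -2]
LOAD_CONST -7   -> [117, -2, -7]
BINARY_SUBTRACT -> [117, 5]
UNARY_NEGATIVE  -> [117, -5]
LOAD_CONST 2    -> [117, -5, 2]
UNARY_NEGATIVE  -> [117, -5, -2]
UNARY_NEGATIVE  -> [117, -5, 2]
LOAD_CONST 1    -> [117, -5, 2, 1]
BINARY_SUBTRACT -> [117, -5, 1]
LOAD_CONST -10  -> [117, -5, 1, -10]

[117, -5, 1, -10]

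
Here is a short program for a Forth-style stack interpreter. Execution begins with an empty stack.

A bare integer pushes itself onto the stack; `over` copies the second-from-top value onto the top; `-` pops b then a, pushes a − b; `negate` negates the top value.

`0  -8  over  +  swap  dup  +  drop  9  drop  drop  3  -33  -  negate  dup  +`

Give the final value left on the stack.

-72

0      -> [0]
-8     -> [0, -8]
over   -> [0, -8, 0]
+      -> [0, -8]
swap   -> [-8, 0]
dup    -> [-8, 0, 0]
+      -> [-8, 0]
drop   -> [-8]
9      -> [-8, 9]
drop   -> [-8]
drop   -> []
3      -> [3]
-33    -> [3, -33]
-      -> [36]
negate -> [-36]
dup    -> [-36, -36]
+      -> [-72]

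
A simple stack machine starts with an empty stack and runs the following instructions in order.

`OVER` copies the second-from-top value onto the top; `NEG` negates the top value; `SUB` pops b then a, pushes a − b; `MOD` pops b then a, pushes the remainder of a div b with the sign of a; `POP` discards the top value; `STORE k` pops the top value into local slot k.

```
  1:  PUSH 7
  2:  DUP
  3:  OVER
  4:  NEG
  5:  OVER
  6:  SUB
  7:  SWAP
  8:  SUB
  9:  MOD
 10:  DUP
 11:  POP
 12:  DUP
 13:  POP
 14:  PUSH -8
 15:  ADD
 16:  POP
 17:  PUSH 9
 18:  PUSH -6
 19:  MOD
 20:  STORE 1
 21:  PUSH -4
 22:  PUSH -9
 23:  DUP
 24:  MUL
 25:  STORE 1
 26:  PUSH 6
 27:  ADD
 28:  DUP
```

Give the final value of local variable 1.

81

PUSH 7   [7]
DUP      [7, 7]
OVER     [7, 7, 7]
NEG      [7, 7, -7]
OVER     [7, 7, -7, 7]
SUB      [7, 7, -14]
SWAP     [7, -14, 7]
SUB      [7, -21]
MOD      [7]
DUP      [7, 7]
POP      [7]
DUP      [7, 7]
POP      [7]
PUSH -8  [7, -8]
ADD      [-1]
POP      []
PUSH 9   [9]
PUSH -6  [9, -6]
MOD      [3]
STORE 1  []
PUSH -4  [-4]
PUSH -9  [-4, -9]
DUP      [-4, -9, -9]
MUL      [-4, 81]
STORE 1  [-4]
PUSH 6   [-4, 6]
ADD      [2]
DUP      [2, 2]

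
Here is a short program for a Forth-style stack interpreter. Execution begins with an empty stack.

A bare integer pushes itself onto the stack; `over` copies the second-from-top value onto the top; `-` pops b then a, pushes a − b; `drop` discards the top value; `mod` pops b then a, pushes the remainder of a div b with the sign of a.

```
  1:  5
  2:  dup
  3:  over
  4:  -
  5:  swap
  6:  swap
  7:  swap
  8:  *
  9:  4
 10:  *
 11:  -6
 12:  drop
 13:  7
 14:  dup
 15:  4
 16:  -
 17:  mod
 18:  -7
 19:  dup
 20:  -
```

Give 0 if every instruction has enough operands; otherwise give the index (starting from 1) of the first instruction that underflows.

0

5    → [5]
dup  → [5, 5]
over → [5, 5, 5]
-    → [5, 0]
swap → [0, 5]
swap → [5, 0]
swap → [0, 5]
*    → [0]
4    → [0, 4]
*    → [0]
-6   → [0, -6]
drop → [0]
7    → [0, 7]
dup  → [0, 7, 7]
4    → [0, 7, 7, 4]
-    → [0, 7, 3]
mod  → [0, 1]
-7   → [0, 1, -7]
dup  → [0, 1, -7, -7]
-    → [0, 1, 0]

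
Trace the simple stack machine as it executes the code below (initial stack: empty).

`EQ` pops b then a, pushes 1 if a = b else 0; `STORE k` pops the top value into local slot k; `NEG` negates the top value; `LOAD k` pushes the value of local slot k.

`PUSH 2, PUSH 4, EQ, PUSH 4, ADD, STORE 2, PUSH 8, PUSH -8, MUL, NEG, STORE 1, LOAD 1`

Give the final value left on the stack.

PUSH 2  -> [2]
PUSH 4  -> [2, 4]
EQ      -> [0]
PUSH 4  -> [0, 4]
ADD     -> [4]
STORE 2 -> []
PUSH 8  -> [8]
PUSH -8 -> [8, -8]
MUL     -> [-64]
NEG     -> [64]
STORE 1 -> []
LOAD 1  -> [64]

64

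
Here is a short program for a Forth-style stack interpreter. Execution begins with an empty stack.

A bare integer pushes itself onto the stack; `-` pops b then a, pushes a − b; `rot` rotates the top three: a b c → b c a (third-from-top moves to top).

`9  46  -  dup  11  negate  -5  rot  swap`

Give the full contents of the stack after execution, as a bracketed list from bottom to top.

[-37, -11, -37, -5]

9      -> 9
46     -> 9 46
-      -> -37
dup    -> -37 -37
11     -> -37 -37 11
negate -> -37 -37 -11
-5     -> -37 -37 -11 -5
rot    -> -37 -11 -5 -37
swap   -> -37 -11 -37 -5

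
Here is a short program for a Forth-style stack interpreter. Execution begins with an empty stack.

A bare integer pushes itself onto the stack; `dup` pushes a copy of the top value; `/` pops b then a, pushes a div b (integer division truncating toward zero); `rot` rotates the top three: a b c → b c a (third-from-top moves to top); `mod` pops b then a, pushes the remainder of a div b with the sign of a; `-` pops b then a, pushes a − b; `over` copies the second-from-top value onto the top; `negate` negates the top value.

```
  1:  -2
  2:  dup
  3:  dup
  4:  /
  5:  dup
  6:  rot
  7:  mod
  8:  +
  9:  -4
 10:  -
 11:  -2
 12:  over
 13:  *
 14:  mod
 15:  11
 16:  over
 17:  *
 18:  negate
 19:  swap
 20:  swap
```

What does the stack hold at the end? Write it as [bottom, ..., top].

-2     → -2
dup    → -2 -2
dup    → -2 -2 -2
/      → -2 1
dup    → -2 1 1
rot    → 1 1 -2
mod    → 1 1
+      → 2
-4     → 2 -4
-      → 6
-2     → 6 -2
over   → 6 -2 6
*      → 6 -12
mod    → 6
11     → 6 11
over   → 6 11 6
*      → 6 66
negate → 6 -66
swap   → -66 6
swap   → 6 -66

[6, -66]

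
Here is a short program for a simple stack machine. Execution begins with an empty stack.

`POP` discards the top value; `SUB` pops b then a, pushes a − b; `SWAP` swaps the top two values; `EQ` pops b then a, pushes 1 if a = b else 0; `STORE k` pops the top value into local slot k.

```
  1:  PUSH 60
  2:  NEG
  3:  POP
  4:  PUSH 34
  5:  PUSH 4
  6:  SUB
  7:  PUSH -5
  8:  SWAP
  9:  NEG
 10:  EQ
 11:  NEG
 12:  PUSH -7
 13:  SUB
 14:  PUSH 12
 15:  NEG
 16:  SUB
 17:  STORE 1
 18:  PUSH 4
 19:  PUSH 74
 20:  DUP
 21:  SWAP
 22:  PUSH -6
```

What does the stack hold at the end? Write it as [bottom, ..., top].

PUSH 60 -> [60]
NEG     -> [-60]
POP     -> []
PUSH 34 -> [34]
PUSH 4  -> [34, 4]
SUB     -> [30]
PUSH -5 -> [30, -5]
SWAP    -> [-5, 30]
NEG     -> [-5, -30]
EQ      -> [0]
NEG     -> [0]
PUSH -7 -> [0, -7]
SUB     -> [7]
PUSH 12 -> [7, 12]
NEG     -> [7, -12]
SUB     -> [19]
STORE 1 -> []
PUSH 4  -> [4]
PUSH 74 -> [4, 74]
DUP     -> [4, 74, 74]
SWAP    -> [4, 74, 74]
PUSH -6 -> [4, 74, 74, -6]

[4, 74, 74, -6]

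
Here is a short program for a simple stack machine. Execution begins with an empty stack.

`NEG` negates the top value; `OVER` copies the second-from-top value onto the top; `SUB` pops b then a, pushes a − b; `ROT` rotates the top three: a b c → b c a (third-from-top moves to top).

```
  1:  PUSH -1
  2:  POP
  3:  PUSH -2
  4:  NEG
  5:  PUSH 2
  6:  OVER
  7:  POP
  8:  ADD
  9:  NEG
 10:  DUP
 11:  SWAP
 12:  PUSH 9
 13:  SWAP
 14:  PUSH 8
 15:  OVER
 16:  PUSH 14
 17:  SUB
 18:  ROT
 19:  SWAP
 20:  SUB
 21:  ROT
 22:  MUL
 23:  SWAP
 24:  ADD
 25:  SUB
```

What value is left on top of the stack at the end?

PUSH -1 → [-1]
POP     → []
PUSH -2 → [-2]
NEG     → [2]
PUSH 2  → [2, 2]
OVER    → [2, 2, 2]
POP     → [2, 2]
ADD     → [4]
NEG     → [-4]
DUP     → [-4, -4]
SWAP    → [-4, -4]
PUSH 9  → [-4, -4, 9]
SWAP    → [-4, 9, -4]
PUSH 8  → [-4, 9, -4, 8]
OVER    → [-4, 9, -4, 8, -4]
PUSH 14 → [-4, 9, -4, 8, -4, 14]
SUB     → [-4, 9, -4, 8, -18]
ROT     → [-4, 9, 8, -18, -4]
SWAP    → [-4, 9, 8, -4, -18]
SUB     → [-4, 9, 8, 14]
ROT     → [-4, 8, 14, 9]
MUL     → [-4, 8, 126]
SWAP    → [-4, 126, 8]
ADD     → [-4, 134]
SUB     → [-138]

-138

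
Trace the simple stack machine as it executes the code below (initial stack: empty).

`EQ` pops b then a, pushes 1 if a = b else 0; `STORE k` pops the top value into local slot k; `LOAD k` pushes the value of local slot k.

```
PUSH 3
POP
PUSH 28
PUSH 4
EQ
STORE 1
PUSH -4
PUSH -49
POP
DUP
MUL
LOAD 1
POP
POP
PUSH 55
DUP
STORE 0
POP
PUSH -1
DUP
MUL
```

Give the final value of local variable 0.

55

PUSH 3    3
POP       (empty)
PUSH 28   28
PUSH 4    28 4
EQ        0
STORE 1   (empty)
PUSH -4   -4
PUSH -49  -4 -49
POP       -4
DUP       -4 -4
MUL       16
LOAD 1    16 0
POP       16
POP       (empty)
PUSH 55   55
DUP       55 55
STORE 0   55
POP       (empty)
PUSH -1   -1
DUP       -1 -1
MUL       1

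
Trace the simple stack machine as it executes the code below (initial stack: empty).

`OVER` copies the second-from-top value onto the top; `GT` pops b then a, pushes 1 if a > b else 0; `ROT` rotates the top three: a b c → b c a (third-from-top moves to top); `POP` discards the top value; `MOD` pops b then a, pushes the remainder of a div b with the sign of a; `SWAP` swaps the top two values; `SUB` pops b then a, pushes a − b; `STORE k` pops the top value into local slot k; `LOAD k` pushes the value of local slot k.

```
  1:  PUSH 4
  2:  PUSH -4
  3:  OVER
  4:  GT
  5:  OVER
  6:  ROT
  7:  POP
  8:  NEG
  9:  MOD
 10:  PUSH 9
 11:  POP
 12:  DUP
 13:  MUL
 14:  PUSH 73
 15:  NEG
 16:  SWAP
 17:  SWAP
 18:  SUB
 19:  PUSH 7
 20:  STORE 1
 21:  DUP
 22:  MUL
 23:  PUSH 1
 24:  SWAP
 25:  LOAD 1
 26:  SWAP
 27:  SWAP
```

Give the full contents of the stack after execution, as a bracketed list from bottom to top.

PUSH 4  → 4
PUSH -4 → 4 -4
OVER    → 4 -4 4
GT      → 4 0
OVER    → 4 0 4
ROT     → 0 4 4
POP     → 0 4
NEG     → 0 -4
MOD     → 0
PUSH 9  → 0 9
POP     → 0
DUP     → 0 0
MUL     → 0
PUSH 73 → 0 73
NEG     → 0 -73
SWAP    → -73 0
SWAP    → 0 -73
SUB     → 73
PUSH 7  → 73 7
STORE 1 → 73
DUP     → 73 73
MUL     → 5329
PUSH 1  → 5329 1
SWAP    → 1 5329
LOAD 1  → 1 5329 7
SWAP    → 1 7 5329
SWAP    → 1 5329 7

[1, 5329, 7]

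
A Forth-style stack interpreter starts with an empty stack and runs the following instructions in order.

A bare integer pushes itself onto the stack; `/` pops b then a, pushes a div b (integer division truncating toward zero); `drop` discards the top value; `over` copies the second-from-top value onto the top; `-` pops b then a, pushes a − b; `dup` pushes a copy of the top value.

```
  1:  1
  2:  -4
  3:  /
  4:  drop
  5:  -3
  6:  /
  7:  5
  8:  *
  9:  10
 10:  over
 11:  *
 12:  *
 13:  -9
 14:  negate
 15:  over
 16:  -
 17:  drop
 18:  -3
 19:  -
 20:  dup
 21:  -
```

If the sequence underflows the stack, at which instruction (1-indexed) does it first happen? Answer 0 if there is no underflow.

1    -> [1]
-4   -> [1, -4]
/    -> [0]
drop -> []
-3   -> [-3]
/  — needs 2 operands, stack has 1 → underflow

6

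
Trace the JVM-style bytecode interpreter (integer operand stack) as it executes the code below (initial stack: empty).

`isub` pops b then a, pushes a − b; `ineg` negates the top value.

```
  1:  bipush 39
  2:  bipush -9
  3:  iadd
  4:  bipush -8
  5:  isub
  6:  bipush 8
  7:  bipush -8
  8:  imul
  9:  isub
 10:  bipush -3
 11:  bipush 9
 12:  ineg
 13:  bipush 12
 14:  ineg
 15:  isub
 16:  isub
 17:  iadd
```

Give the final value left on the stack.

96

bipush 39 : 39
bipush -9 : 39 -9
iadd      : 30
bipush -8 : 30 -8
isub      : 38
bipush 8  : 38 8
bipush -8 : 38 8 -8
imul      : 38 -64
isub      : 102
bipush -3 : 102 -3
bipush 9  : 102 -3 9
ineg      : 102 -3 -9
bipush 12 : 102 -3 -9 12
ineg      : 102 -3 -9 -12
isub      : 102 -3 3
isub      : 102 -6
iadd      : 96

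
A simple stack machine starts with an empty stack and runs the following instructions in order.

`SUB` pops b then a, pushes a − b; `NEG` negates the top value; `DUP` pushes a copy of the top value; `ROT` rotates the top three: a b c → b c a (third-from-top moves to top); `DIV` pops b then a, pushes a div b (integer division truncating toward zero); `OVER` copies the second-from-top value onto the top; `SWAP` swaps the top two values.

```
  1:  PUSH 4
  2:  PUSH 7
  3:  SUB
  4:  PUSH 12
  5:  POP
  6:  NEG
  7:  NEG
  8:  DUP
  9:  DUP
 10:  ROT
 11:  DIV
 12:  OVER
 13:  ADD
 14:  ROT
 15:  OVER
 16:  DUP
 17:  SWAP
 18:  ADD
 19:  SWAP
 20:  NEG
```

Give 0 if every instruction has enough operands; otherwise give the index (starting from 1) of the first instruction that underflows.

PUSH 4  → 4
PUSH 7  → 4 7
SUB     → -3
PUSH 12 → -3 12
POP     → -3
NEG     → 3
NEG     → -3
DUP     → -3 -3
DUP     → -3 -3 -3
ROT     → -3 -3 -3
DIV     → -3 1
OVER    → -3 1 -3
ADD     → -3 -2
ROT  — needs 3 operands, stack has 2 → underflow

14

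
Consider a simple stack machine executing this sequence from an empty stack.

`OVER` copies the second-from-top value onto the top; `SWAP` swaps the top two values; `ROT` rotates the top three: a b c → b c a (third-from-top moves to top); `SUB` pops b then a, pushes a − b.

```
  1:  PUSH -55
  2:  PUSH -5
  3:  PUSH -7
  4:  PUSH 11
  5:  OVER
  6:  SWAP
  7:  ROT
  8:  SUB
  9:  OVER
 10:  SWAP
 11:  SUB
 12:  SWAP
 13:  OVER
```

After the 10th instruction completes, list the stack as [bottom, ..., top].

[-55, -5, -7, -7, 18]

PUSH -55 : [-55]
PUSH -5  : [-55, -5]
PUSH -7  : [-55, -5, -7]
PUSH 11  : [-55, -5, -7, 11]
OVER     : [-55, -5, -7, 11, -7]
SWAP     : [-55, -5, -7, -7, 11]
ROT      : [-55, -5, -7, 11, -7]
SUB      : [-55, -5, -7, 18]
OVER     : [-55, -5, -7, 18, -7]
SWAP     : [-55, -5, -7, -7, 18]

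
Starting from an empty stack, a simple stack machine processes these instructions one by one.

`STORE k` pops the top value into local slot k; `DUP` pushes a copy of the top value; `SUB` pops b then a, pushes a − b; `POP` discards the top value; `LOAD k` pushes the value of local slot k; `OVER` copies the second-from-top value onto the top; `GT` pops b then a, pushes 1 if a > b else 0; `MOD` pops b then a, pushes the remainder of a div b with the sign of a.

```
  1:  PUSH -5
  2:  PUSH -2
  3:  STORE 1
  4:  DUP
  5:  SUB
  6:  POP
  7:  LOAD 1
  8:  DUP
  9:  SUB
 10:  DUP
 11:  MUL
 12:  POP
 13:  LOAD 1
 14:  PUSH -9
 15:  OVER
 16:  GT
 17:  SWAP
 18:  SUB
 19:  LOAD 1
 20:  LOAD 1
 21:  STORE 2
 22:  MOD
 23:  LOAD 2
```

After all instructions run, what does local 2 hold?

PUSH -5  [-5]
PUSH -2  [-5, -2]
STORE 1  [-5]
DUP      [-5, -5]
SUB      [0]
POP      []
LOAD 1   [-2]
DUP      [-2, -2]
SUB      [0]
DUP      [0, 0]
MUL      [0]
POP      []
LOAD 1   [-2]
PUSH -9  [-2, -9]
OVER     [-2, -9, -2]
GT       [-2, 0]
SWAP     [0, -2]
SUB      [2]
LOAD 1   [2, -2]
LOAD 1   [2, -2, -2]
STORE 2  [2, -2]
MOD      [0]
LOAD 2   [0, -2]

-2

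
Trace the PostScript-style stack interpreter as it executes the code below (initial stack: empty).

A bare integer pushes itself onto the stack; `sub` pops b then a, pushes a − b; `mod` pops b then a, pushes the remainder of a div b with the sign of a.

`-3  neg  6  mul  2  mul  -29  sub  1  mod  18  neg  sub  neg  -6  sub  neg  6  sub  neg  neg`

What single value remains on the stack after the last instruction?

6

-3  → [-3]
neg → [3]
6   → [3, 6]
mul → [18]
2   → [18, 2]
mul → [36]
-29 → [36, -29]
sub → [65]
1   → [65, 1]
mod → [0]
18  → [0, 18]
neg → [0, -18]
sub → [18]
neg → [-18]
-6  → [-18, -6]
sub → [-12]
neg → [12]
6   → [12, 6]
sub → [6]
neg → [-6]
neg → [6]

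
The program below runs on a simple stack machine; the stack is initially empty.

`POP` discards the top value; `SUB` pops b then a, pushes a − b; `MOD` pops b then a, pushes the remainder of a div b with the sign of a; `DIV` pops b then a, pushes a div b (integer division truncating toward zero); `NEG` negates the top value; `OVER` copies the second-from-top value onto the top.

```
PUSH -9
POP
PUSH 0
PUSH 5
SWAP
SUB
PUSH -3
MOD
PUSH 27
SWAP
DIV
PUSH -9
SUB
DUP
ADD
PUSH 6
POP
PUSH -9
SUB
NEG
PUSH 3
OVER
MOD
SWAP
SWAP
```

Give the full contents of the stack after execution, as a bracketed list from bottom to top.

[-53, 3]

PUSH -9 : -9
POP     : (empty)
PUSH 0  : 0
PUSH 5  : 0 5
SWAP    : 5 0
SUB     : 5
PUSH -3 : 5 -3
MOD     : 2
PUSH 27 : 2 27
SWAP    : 27 2
DIV     : 13
PUSH -9 : 13 -9
SUB     : 22
DUP     : 22 22
ADD     : 44
PUSH 6  : 44 6
POP     : 44
PUSH -9 : 44 -9
SUB     : 53
NEG     : -53
PUSH 3  : -53 3
OVER    : -53 3 -53
MOD     : -53 3
SWAP    : 3 -53
SWAP    : -53 3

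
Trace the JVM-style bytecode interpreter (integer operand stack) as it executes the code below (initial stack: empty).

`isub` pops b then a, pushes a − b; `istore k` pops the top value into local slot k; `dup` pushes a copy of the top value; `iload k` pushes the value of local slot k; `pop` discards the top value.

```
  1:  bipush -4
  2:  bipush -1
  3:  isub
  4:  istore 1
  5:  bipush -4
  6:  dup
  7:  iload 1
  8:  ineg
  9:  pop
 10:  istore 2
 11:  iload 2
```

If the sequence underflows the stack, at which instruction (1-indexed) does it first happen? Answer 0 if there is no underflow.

0

bipush -4 : -4
bipush -1 : -4 -1
isub      : -3
istore 1  : (empty)
bipush -4 : -4
dup       : -4 -4
iload 1   : -4 -4 -3
ineg      : -4 -4 3
pop       : -4 -4
istore 2  : -4
iload 2   : -4 -4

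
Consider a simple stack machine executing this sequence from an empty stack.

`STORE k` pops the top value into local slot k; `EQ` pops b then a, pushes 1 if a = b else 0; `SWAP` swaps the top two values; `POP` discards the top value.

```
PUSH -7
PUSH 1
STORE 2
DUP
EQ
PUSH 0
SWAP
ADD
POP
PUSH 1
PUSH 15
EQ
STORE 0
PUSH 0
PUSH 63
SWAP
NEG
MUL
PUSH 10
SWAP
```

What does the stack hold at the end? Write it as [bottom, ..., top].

[10, 0]

PUSH -7 -> -7
PUSH 1  -> -7 1
STORE 2 -> -7
DUP     -> -7 -7
EQ      -> 1
PUSH 0  -> 1 0
SWAP    -> 0 1
ADD     -> 1
POP     -> (empty)
PUSH 1  -> 1
PUSH 15 -> 1 15
EQ      -> 0
STORE 0 -> (empty)
PUSH 0  -> 0
PUSH 63 -> 0 63
SWAP    -> 63 0
NEG     -> 63 0
MUL     -> 0
PUSH 10 -> 0 10
SWAP    -> 10 0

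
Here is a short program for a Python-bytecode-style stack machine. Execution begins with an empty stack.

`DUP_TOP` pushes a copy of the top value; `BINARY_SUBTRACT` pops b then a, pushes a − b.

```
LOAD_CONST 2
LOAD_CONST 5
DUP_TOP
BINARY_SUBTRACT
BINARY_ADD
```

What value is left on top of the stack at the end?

2

LOAD_CONST 2    → 2
LOAD_CONST 5    → 2 5
DUP_TOP         → 2 5 5
BINARY_SUBTRACT → 2 0
BINARY_ADD      → 2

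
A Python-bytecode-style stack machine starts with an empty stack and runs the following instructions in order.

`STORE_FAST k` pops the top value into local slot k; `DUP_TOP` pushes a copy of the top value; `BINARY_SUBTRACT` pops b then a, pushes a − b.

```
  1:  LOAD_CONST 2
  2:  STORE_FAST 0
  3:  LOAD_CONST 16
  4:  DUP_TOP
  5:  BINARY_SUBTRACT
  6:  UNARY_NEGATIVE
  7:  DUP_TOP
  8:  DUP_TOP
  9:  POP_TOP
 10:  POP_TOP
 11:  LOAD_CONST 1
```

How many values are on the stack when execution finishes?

LOAD_CONST 2    : 2
STORE_FAST 0    : (empty)
LOAD_CONST 16   : 16
DUP_TOP         : 16 16
BINARY_SUBTRACT : 0
UNARY_NEGATIVE  : 0
DUP_TOP         : 0 0
DUP_TOP         : 0 0 0
POP_TOP         : 0 0
POP_TOP         : 0
LOAD_CONST 1    : 0 1

2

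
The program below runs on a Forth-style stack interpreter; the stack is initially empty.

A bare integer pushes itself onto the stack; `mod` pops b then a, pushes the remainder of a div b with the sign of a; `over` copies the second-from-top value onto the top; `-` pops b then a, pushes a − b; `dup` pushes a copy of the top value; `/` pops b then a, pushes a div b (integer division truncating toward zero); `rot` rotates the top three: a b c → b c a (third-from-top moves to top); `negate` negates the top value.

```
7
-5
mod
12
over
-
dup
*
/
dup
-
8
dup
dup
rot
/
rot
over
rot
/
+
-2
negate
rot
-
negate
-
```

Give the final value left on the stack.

7      -> [7]
-5     -> [7, -5]
mod    -> [2]
12     -> [2, 12]
over   -> [2, 12, 2]
-      -> [2, 10]
dup    -> [2, 10, 10]
*      -> [2, 100]
/      -> [0]
dup    -> [0, 0]
-      -> [0]
8      -> [0, 8]
dup    -> [0, 8, 8]
dup    -> [0, 8, 8, 8]
rot    -> [0, 8, 8, 8]
/      -> [0, 8, 1]
rot    -> [8, 1, 0]
over   -> [8, 1, 0, 1]
rot    -> [8, 0, 1, 1]
/      -> [8, 0, 1]
+      -> [8, 1]
-2     -> [8, 1, -2]
negate -> [8, 1, 2]
rot    -> [1, 2, 8]
-      -> [1, -6]
negate -> [1, 6]
-      -> [-5]

-5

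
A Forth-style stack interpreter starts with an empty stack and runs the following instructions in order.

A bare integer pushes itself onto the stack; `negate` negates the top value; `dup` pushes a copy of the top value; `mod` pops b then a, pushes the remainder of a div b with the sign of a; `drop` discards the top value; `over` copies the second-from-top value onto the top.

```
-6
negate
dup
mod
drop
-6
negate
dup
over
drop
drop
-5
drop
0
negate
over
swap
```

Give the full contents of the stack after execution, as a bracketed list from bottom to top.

-6     -> -6
negate -> 6
dup    -> 6 6
mod    -> 0
drop   -> (empty)
-6     -> -6
negate -> 6
dup    -> 6 6
over   -> 6 6 6
drop   -> 6 6
drop   -> 6
-5     -> 6 -5
drop   -> 6
0      -> 6 0
negate -> 6 0
over   -> 6 0 6
swap   -> 6 6 0

[6, 6, 0]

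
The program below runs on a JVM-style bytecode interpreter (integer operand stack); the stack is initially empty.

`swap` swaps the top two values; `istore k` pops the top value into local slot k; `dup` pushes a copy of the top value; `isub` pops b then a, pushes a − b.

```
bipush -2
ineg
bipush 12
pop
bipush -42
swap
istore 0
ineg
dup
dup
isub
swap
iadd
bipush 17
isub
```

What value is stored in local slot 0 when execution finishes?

2

bipush -2   -2
ineg        2
bipush 12   2 12
pop         2
bipush -42  2 -42
swap        -42 2
istore 0    -42
ineg        42
dup         42 42
dup         42 42 42
isub        42 0
swap        0 42
iadd        42
bipush 17   42 17
isub        25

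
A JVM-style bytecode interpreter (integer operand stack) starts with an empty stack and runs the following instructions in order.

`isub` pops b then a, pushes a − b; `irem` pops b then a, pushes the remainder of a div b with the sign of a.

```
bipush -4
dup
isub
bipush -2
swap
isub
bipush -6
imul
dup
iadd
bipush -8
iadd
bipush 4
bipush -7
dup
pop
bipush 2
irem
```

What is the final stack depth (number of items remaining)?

bipush -4 → [-4]
dup       → [-4, -4]
isub      → [0]
bipush -2 → [0, -2]
swap      → [-2, 0]
isub      → [-2]
bipush -6 → [-2, -6]
imul      → [12]
dup       → [12, 12]
iadd      → [24]
bipush -8 → [24, -8]
iadd      → [16]
bipush 4  → [16, 4]
bipush -7 → [16, 4, -7]
dup       → [16, 4, -7, -7]
pop       → [16, 4, -7]
bipush 2  → [16, 4, -7, 2]
irem      → [16, 4, -1]

3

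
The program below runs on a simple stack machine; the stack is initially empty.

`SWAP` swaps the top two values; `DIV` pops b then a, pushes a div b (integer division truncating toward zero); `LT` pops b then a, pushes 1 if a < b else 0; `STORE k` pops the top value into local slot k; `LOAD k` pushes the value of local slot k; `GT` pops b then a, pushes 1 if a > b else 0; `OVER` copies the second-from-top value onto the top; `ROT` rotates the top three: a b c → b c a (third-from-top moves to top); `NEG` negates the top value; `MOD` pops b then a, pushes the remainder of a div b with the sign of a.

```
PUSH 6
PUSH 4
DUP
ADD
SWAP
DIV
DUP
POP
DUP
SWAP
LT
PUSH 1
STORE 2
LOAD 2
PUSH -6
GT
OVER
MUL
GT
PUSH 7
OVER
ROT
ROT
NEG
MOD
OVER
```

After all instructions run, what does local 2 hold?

1

PUSH 6  -> 6
PUSH 4  -> 6 4
DUP     -> 6 4 4
ADD     -> 6 8
SWAP    -> 8 6
DIV     -> 1
DUP     -> 1 1
POP     -> 1
DUP     -> 1 1
SWAP    -> 1 1
LT      -> 0
PUSH 1  -> 0 1
STORE 2 -> 0
LOAD 2  -> 0 1
PUSH -6 -> 0 1 -6
GT      -> 0 1
OVER    -> 0 1 0
MUL     -> 0 0
GT      -> 0
PUSH 7  -> 0 7
OVER    -> 0 7 0
ROT     -> 7 0 0
ROT     -> 0 0 7
NEG     -> 0 0 -7
MOD     -> 0 0
OVER    -> 0 0 0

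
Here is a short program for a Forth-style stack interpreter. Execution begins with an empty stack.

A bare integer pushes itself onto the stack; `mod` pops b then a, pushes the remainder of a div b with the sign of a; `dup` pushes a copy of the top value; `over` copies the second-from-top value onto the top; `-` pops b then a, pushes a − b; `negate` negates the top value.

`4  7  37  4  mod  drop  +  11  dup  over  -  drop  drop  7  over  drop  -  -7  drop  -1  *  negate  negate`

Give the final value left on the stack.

4       [4]
7       [4, 7]
37      [4, 7, 37]
4       [4, 7, 37, 4]
mod     [4, 7, 1]
drop    [4, 7]
+       [11]
11      [11, 11]
dup     [11, 11, 11]
over    [11, 11, 11, 11]
-       [11, 11, 0]
drop    [11, 11]
drop    [11]
7       [11, 7]
over    [11, 7, 11]
drop    [11, 7]
-       [4]
-7      [4, -7]
drop    [4]
-1      [4, -1]
*       [-4]
negate  [4]
negate  [-4]

-4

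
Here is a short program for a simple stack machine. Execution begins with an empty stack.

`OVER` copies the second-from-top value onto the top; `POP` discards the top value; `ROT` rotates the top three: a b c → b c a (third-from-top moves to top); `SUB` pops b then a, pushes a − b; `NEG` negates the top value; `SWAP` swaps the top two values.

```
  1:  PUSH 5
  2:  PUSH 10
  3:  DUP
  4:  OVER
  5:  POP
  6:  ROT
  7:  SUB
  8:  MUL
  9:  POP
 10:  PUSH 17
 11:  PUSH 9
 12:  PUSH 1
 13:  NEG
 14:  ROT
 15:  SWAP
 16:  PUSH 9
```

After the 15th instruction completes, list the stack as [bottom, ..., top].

[9, 17, -1]

PUSH 5  : [5]
PUSH 10 : [5, 10]
DUP     : [5, 10, 10]
OVER    : [5, 10, 10, 10]
POP     : [5, 10, 10]
ROT     : [10, 10, 5]
SUB     : [10, 5]
MUL     : [50]
POP     : []
PUSH 17 : [17]
PUSH 9  : [17, 9]
PUSH 1  : [17, 9, 1]
NEG     : [17, 9, -1]
ROT     : [9, -1, 17]
SWAP    : [9, 17, -1]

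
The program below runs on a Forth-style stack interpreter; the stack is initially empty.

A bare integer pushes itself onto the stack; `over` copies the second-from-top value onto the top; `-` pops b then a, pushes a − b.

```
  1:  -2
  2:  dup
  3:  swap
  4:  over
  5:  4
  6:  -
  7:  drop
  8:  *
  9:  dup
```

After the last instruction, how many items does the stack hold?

2

-2   -> [-2]
dup  -> [-2, -2]
swap -> [-2, -2]
over -> [-2, -2, -2]
4    -> [-2, -2, -2, 4]
-    -> [-2, -2, -6]
drop -> [-2, -2]
*    -> [4]
dup  -> [4, 4]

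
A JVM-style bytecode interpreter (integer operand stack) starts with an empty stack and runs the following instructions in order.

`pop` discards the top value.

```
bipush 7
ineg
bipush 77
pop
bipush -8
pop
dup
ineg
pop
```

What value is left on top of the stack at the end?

-7

bipush 7  -> 7
ineg      -> -7
bipush 77 -> -7 77
pop       -> -7
bipush -8 -> -7 -8
pop       -> -7
dup       -> -7 -7
ineg      -> -7 7
pop       -> -7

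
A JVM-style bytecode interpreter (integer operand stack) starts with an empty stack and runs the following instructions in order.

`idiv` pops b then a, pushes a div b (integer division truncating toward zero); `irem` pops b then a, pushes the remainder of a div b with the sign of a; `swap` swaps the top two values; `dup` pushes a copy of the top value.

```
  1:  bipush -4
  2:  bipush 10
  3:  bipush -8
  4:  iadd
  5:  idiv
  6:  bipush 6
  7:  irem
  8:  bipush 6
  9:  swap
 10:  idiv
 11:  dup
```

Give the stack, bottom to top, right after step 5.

bipush -4 : [-4]
bipush 10 : [-4, 10]
bipush -8 : [-4, 10, -8]
iadd      : [-4, 2]
idiv      : [-2]

[-2]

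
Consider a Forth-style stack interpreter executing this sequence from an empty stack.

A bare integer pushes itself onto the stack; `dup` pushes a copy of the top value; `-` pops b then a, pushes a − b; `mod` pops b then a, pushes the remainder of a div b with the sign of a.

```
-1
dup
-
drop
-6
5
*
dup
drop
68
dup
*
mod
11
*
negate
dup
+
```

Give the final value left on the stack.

-1     → -1
dup    → -1 -1
-      → 0
drop   → (empty)
-6     → -6
5      → -6 5
*      → -30
dup    → -30 -30
drop   → -30
68     → -30 68
dup    → -30 68 68
*      → -30 4624
mod    → -30
11     → -30 11
*      → -330
negate → 330
dup    → 330 330
+      → 660

660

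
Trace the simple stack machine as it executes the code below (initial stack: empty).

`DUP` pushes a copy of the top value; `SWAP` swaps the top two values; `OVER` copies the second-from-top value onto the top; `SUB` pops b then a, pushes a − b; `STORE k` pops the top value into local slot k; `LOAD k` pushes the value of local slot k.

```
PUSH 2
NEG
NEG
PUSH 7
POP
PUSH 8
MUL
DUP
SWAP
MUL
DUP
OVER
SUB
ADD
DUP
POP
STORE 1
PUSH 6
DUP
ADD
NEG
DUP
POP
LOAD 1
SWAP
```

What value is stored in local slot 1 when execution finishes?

256

PUSH 2  : 2
NEG     : -2
NEG     : 2
PUSH 7  : 2 7
POP     : 2
PUSH 8  : 2 8
MUL     : 16
DUP     : 16 16
SWAP    : 16 16
MUL     : 256
DUP     : 256 256
OVER    : 256 256 256
SUB     : 256 0
ADD     : 256
DUP     : 256 256
POP     : 256
STORE 1 : (empty)
PUSH 6  : 6
DUP     : 6 6
ADD     : 12
NEG     : -12
DUP     : -12 -12
POP     : -12
LOAD 1  : -12 256
SWAP    : 256 -12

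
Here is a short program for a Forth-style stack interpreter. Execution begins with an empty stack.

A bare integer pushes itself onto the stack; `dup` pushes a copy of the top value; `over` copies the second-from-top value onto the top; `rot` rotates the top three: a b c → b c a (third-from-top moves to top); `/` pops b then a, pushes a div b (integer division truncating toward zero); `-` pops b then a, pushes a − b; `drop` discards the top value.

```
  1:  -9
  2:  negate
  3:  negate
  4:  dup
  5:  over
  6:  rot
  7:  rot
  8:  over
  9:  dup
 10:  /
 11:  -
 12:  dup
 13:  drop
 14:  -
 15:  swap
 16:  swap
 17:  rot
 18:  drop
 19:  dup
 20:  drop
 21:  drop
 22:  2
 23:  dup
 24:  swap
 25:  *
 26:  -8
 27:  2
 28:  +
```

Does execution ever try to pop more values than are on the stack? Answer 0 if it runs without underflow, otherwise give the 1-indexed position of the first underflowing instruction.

17

-9     : -9
negate : 9
negate : -9
dup    : -9 -9
over   : -9 -9 -9
rot    : -9 -9 -9
rot    : -9 -9 -9
over   : -9 -9 -9 -9
dup    : -9 -9 -9 -9 -9
/      : -9 -9 -9 1
-      : -9 -9 -10
dup    : -9 -9 -10 -10
drop   : -9 -9 -10
-      : -9 1
swap   : 1 -9
swap   : -9 1
rot  — needs 3 operands, stack has 2 → underflow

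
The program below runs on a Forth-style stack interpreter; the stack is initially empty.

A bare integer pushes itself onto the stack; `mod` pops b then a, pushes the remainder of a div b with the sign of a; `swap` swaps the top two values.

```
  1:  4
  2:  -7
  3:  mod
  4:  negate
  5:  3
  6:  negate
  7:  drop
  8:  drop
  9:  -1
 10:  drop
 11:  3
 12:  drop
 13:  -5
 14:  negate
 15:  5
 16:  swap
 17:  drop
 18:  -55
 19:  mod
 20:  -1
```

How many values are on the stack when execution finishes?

2

4      -> [4]
-7     -> [4, -7]
mod    -> [4]
negate -> [-4]
3      -> [-4, 3]
negate -> [-4, -3]
drop   -> [-4]
drop   -> []
-1     -> [-1]
drop   -> []
3      -> [3]
drop   -> []
-5     -> [-5]
negate -> [5]
5      -> [5, 5]
swap   -> [5, 5]
drop   -> [5]
-55    -> [5, -55]
mod    -> [5]
-1     -> [5, -1]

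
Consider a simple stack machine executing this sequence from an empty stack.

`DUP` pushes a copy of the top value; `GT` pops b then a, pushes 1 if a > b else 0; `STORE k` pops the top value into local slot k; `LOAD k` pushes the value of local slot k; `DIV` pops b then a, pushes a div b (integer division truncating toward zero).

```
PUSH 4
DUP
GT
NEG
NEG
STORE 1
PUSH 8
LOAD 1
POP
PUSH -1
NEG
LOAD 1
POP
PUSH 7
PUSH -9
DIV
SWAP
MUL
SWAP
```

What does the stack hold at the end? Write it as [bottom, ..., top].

PUSH 4  -> 4
DUP     -> 4 4
GT      -> 0
NEG     -> 0
NEG     -> 0
STORE 1 -> (empty)
PUSH 8  -> 8
LOAD 1  -> 8 0
POP     -> 8
PUSH -1 -> 8 -1
NEG     -> 8 1
LOAD 1  -> 8 1 0
POP     -> 8 1
PUSH 7  -> 8 1 7
PUSH -9 -> 8 1 7 -9
DIV     -> 8 1 0
SWAP    -> 8 0 1
MUL     -> 8 0
SWAP    -> 0 8

[0, 8]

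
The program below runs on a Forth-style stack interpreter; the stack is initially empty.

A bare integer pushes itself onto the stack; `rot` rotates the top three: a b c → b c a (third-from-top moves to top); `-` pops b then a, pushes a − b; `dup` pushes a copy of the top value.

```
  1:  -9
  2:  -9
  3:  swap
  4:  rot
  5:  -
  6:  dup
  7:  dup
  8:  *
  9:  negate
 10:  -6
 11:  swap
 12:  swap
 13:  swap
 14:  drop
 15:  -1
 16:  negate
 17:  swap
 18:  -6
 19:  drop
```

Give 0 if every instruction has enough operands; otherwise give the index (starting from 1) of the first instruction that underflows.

4

-9   -> [-9]
-9   -> [-9, -9]
swap -> [-9, -9]
rot  — needs 3 operands, stack has 2 → underflow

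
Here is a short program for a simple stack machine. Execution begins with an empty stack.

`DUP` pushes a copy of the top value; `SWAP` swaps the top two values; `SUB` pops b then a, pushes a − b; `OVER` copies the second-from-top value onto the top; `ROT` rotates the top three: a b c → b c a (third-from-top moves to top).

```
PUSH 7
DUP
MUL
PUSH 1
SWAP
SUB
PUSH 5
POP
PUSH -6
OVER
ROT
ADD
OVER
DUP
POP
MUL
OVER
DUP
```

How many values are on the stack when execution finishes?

PUSH 7   7
DUP      7 7
MUL      49
PUSH 1   49 1
SWAP     1 49
SUB      -48
PUSH 5   -48 5
POP      -48
PUSH -6  -48 -6
OVER     -48 -6 -48
ROT      -6 -48 -48
ADD      -6 -96
OVER     -6 -96 -6
DUP      -6 -96 -6 -6
POP      -6 -96 -6
MUL      -6 576
OVER     -6 576 -6
DUP      -6 576 -6 -6

4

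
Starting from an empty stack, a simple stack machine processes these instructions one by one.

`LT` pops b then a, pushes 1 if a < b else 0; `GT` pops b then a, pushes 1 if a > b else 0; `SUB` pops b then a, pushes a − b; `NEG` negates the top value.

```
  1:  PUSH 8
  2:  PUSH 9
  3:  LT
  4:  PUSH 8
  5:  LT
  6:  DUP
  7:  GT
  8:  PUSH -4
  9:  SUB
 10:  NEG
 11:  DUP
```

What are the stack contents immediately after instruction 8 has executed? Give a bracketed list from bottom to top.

PUSH 8  → [8]
PUSH 9  → [8, 9]
LT      → [1]
PUSH 8  → [1, 8]
LT      → [1]
DUP     → [1, 1]
GT      → [0]
PUSH -4 → [0, -4]

[0, -4]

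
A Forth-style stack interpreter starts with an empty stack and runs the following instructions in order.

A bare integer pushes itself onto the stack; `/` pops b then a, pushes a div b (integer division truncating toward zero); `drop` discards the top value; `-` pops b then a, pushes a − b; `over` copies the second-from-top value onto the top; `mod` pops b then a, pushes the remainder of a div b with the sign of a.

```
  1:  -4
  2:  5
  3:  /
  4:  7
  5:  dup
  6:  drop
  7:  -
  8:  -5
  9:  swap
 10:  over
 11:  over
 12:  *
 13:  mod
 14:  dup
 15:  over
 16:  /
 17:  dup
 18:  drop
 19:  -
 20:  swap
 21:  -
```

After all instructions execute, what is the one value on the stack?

-4   -> [-4]
5    -> [-4, 5]
/    -> [0]
7    -> [0, 7]
dup  -> [0, 7, 7]
drop -> [0, 7]
-    -> [-7]
-5   -> [-7, -5]
swap -> [-5, -7]
over -> [-5, -7, -5]
over -> [-5, -7, -5, -7]
*    -> [-5, -7, 35]
mod  -> [-5, -7]
dup  -> [-5, -7, -7]
over -> [-5, -7, -7, -7]
/    -> [-5, -7, 1]
dup  -> [-5, -7, 1, 1]
drop -> [-5, -7, 1]
-    -> [-5, -8]
swap -> [-8, -5]
-    -> [-3]

-3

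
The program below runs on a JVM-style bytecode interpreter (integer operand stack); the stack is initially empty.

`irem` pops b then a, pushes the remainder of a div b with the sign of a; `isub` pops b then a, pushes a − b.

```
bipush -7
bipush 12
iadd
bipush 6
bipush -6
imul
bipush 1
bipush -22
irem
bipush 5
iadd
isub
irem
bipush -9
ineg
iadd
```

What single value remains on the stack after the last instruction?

bipush -7  : [-7]
bipush 12  : [-7, 12]
iadd       : [5]
bipush 6   : [5, 6]
bipush -6  : [5, 6, -6]
imul       : [5, -36]
bipush 1   : [5, -36, 1]
bipush -22 : [5, -36, 1, -22]
irem       : [5, -36, 1]
bipush 5   : [5, -36, 1, 5]
iadd       : [5, -36, 6]
isub       : [5, -42]
irem       : [5]
bipush -9  : [5, -9]
ineg       : [5, 9]
iadd       : [14]

14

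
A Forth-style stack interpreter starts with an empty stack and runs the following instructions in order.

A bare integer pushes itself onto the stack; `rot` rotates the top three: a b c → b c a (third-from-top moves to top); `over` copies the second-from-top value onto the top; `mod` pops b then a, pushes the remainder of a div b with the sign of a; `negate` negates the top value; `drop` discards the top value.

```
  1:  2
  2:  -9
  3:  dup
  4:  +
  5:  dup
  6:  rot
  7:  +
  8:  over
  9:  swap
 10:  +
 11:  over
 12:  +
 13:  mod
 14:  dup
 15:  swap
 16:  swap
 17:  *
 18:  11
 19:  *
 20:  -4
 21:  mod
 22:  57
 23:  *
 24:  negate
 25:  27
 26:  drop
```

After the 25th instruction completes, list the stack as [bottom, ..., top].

[0, 27]

2      → 2
-9     → 2 -9
dup    → 2 -9 -9
+      → 2 -18
dup    → 2 -18 -18
rot    → -18 -18 2
+      → -18 -16
over   → -18 -16 -18
swap   → -18 -18 -16
+      → -18 -34
over   → -18 -34 -18
+      → -18 -52
mod    → -18
dup    → -18 -18
swap   → -18 -18
swap   → -18 -18
*      → 324
11     → 324 11
*      → 3564
-4     → 3564 -4
mod    → 0
57     → 0 57
*      → 0
negate → 0
27     → 0 27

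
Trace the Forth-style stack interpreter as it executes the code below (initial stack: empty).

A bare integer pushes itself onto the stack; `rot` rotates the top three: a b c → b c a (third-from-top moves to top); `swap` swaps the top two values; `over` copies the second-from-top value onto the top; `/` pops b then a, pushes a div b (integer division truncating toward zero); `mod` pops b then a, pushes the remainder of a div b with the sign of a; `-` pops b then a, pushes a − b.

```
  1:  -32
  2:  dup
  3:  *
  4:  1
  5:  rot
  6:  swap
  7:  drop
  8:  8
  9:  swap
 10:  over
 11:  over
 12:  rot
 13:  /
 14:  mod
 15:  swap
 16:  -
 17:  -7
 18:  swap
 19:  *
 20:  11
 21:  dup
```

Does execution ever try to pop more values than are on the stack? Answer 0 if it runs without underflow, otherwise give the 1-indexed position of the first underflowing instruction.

-32 → [-32]
dup → [-32, -32]
*   → [1024]
1   → [1024, 1]
rot  — needs 3 operands, stack has 2 → underflow

5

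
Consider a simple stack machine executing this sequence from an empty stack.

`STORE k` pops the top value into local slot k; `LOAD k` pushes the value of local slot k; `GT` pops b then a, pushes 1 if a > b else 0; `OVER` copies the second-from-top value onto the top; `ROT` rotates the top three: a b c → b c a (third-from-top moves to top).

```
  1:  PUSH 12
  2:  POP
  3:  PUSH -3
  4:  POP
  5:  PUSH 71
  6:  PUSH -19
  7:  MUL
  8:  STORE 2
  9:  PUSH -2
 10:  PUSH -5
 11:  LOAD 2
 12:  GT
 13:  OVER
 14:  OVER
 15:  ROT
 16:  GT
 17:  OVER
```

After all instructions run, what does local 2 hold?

PUSH 12  → [12]
POP      → []
PUSH -3  → [-3]
POP      → []
PUSH 71  → [71]
PUSH -19 → [71, -19]
MUL      → [-1349]
STORE 2  → []
PUSH -2  → [-2]
PUSH -5  → [-2, -5]
LOAD 2   → [-2, -5, -1349]
GT       → [-2, 1]
OVER     → [-2, 1, -2]
OVER     → [-2, 1, -2, 1]
ROT      → [-2, -2, 1, 1]
GT       → [-2, -2, 0]
OVER     → [-2, -2, 0, -2]

-1349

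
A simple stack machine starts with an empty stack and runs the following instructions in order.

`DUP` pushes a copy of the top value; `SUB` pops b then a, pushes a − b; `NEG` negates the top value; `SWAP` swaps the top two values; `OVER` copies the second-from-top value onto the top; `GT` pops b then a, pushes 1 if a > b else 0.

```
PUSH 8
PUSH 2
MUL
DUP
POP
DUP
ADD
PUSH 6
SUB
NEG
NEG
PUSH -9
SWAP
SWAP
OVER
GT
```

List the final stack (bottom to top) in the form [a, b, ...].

[26, 0]

PUSH 8  -> 8
PUSH 2  -> 8 2
MUL     -> 16
DUP     -> 16 16
POP     -> 16
DUP     -> 16 16
ADD     -> 32
PUSH 6  -> 32 6
SUB     -> 26
NEG     -> -26
NEG     -> 26
PUSH -9 -> 26 -9
SWAP    -> -9 26
SWAP    -> 26 -9
OVER    -> 26 -9 26
GT      -> 26 0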